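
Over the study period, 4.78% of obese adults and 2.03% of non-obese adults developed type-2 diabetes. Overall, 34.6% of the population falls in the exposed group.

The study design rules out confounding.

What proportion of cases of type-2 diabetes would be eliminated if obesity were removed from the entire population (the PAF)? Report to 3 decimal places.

PAF ≈ 0.319

p₁ = 0.0478, p₀ = 0.0203.
Overall risk P(Y=1) = π·p₁ + (1−π)·p₀ = 0.346×0.0478 + 0.654×0.0203 = 0.029815.
Under exogeneity, PAF = [P(Y=1) − p₀] / P(Y=1).
PAF = (0.029815 − 0.0203) / 0.029815 ≈ 0.3191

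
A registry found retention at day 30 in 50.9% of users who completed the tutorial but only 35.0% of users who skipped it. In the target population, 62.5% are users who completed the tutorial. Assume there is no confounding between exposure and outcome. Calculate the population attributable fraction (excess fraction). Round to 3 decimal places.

p₁ = 0.509, p₀ = 0.35.
Overall risk P(Y=1) = π·p₁ + (1−π)·p₀ = 0.625×0.509 + 0.375×0.35 = 0.44937.
Under exogeneity, PAF = [P(Y=1) − p₀] / P(Y=1).
PAF = (0.44937 − 0.35) / 0.44937 ≈ 0.2211

PAF ≈ 0.221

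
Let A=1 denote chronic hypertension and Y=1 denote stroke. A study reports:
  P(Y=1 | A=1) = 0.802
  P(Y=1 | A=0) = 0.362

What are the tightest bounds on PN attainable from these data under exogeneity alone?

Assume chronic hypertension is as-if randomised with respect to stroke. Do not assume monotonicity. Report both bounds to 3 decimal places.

0.549 ≤ PN ≤ 0.796

Let p₁ = 0.802, p₀ = 0.362.
Under exogeneity alone the bounds on PN are max{0,(p₁−p₀)/p₁} ≤ PN ≤ min{1,(1−p₀)/p₁}.
  lower = (p₁ − p₀)/p₁ = 0.44 / 0.802 ≈ 0.5486
  upper = min{1, (1 − p₀)/p₁} = 0.638 / 0.802 ≈ 0.7955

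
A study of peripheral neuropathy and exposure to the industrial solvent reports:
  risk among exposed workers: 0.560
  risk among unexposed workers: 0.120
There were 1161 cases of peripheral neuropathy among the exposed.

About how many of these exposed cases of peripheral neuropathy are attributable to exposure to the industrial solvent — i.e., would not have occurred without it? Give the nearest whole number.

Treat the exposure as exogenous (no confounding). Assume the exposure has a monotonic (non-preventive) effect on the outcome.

Let p₁ = 0.56, p₀ = 0.12.
PN = (p₁ − p₀)/p₁ = (0.56 − 0.12) / 0.56 ≈ 0.78571.
Attributable cases ≈ PN × (exposed cases) = 0.78571 × 1161 ≈ 912.21.

about 912 cases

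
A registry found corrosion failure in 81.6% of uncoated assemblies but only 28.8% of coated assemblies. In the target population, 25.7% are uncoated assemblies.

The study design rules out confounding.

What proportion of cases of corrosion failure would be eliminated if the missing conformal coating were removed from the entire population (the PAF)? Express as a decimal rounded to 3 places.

p₁ = 0.816, p₀ = 0.288.
Overall risk P(Y=1) = π·p₁ + (1−π)·p₀ = 0.257×0.816 + 0.743×0.288 = 0.4237.
Under exogeneity, PAF = [P(Y=1) − p₀] / P(Y=1).
PAF = (0.4237 − 0.288) / 0.4237 ≈ 0.3203

PAF ≈ 0.320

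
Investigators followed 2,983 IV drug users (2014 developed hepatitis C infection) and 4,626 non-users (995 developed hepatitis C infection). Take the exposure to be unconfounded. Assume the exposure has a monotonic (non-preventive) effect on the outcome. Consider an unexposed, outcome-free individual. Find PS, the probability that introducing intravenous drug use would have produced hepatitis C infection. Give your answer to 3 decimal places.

p₁ = P(outcome | exposed) = 2014/2983 = 0.67516
p₀ = P(outcome | unexposed) = 995/4626 = 0.21509
Under exogeneity and monotonicity, PS = (p₁ − p₀) / (1 − p₀).
PS = (0.67516 − 0.21509) / (1 − 0.21509) = 0.46007 / 0.78491 ≈ 0.5861

PS ≈ 0.586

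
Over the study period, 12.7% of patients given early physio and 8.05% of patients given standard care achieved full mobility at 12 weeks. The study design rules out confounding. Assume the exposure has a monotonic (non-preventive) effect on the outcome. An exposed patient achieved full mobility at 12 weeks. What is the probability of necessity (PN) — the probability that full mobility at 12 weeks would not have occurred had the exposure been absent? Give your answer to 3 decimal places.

p₁ = 0.127, p₀ = 0.0805.
Under exogeneity and monotonicity, PN = (p₁ − p₀) / p₁.
PN = (0.127 − 0.0805) / 0.127 = 0.0465 / 0.127 ≈ 0.3661

PN ≈ 0.366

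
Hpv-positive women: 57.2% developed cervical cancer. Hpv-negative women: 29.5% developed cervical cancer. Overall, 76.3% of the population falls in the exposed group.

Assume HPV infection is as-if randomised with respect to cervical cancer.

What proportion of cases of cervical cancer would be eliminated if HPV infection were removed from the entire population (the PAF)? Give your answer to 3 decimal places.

p₁ = 0.572, p₀ = 0.295.
Overall risk P(Y=1) = π·p₁ + (1−π)·p₀ = 0.763×0.572 + 0.237×0.295 = 0.50635.
Under exogeneity, PAF = [P(Y=1) − p₀] / P(Y=1).
PAF = (0.50635 − 0.295) / 0.50635 ≈ 0.4174

PAF ≈ 0.417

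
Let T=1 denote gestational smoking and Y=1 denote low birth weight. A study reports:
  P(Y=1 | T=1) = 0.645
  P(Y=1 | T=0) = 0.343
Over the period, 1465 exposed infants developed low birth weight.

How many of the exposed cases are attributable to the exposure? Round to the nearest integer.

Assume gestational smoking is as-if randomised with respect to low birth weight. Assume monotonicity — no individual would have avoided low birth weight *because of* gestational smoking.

about 686 cases

Let p₁ = 0.645, p₀ = 0.343.
PN = (p₁ − p₀)/p₁ = (0.645 − 0.343) / 0.645 ≈ 0.46822.
Attributable cases ≈ PN × (exposed cases) = 0.46822 × 1465 ≈ 685.94.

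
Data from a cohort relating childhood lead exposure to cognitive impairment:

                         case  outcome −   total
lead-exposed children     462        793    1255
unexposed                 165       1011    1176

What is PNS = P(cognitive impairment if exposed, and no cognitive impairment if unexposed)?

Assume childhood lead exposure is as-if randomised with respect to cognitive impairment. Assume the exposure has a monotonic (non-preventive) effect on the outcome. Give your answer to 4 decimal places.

PNS ≈ 0.2278

p₁ = P(outcome | exposed) = 462/1255 = 0.36813
p₀ = P(outcome | unexposed) = 165/1176 = 0.14031
Under exogeneity and monotonicity, PNS = p₁ − p₀.
PNS = 0.36813 − 0.14031 = 0.22782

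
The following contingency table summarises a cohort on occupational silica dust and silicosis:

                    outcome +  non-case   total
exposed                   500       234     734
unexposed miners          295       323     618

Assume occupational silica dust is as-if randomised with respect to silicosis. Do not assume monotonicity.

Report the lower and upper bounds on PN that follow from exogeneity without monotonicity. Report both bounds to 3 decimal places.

0.299 ≤ PN ≤ 0.767

p₁ = P(outcome | exposed) = 500/734 = 0.6812
p₀ = P(outcome | unexposed) = 295/618 = 0.47735
Under exogeneity alone the bounds on PN are max{0,(p₁−p₀)/p₁} ≤ PN ≤ min{1,(1−p₀)/p₁}.
  lower = (p₁ − p₀)/p₁ = 0.20385 / 0.6812 ≈ 0.2993
  upper = min{1, (1 − p₀)/p₁} = 0.52265 / 0.6812 ≈ 0.7673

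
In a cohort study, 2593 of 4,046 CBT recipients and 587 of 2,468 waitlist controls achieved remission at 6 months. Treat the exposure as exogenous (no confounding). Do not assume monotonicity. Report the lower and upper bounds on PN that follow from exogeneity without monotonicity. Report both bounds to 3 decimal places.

0.629 ≤ PN ≤ 1.000

p₁ = P(outcome | exposed) = 2593/4046 = 0.64088
p₀ = P(outcome | unexposed) = 587/2468 = 0.23784
Under exogeneity alone the bounds on PN are max{0,(p₁−p₀)/p₁} ≤ PN ≤ min{1,(1−p₀)/p₁}.
  lower = (p₁ − p₀)/p₁ = 0.40304 / 0.64088 ≈ 0.6289
  upper = min{1, (1 − p₀)/p₁} = 0.76216 / 0.64088 ≈ 1.1892 → capped at 1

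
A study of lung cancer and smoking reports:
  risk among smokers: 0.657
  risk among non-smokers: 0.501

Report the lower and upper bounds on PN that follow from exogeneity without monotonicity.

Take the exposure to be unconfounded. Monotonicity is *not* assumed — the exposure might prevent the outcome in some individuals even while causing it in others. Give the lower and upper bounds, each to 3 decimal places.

Let p₁ = 0.657, p₀ = 0.501.
Under exogeneity alone the bounds on PN are max{0,(p₁−p₀)/p₁} ≤ PN ≤ min{1,(1−p₀)/p₁}.
  lower = (p₁ − p₀)/p₁ = 0.156 / 0.657 ≈ 0.2374
  upper = min{1, (1 − p₀)/p₁} = 0.499 / 0.657 ≈ 0.7595

0.237 ≤ PN ≤ 0.760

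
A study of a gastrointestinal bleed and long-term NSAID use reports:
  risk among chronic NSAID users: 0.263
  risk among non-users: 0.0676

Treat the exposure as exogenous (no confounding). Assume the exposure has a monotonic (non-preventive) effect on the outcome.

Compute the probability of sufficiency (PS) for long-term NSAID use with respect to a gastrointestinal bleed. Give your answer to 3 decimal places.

PS ≈ 0.210

Let p₁ = 0.263, p₀ = 0.0676.
Under exogeneity and monotonicity, PS = (p₁ − p₀) / (1 − p₀).
PS = (0.263 − 0.0676) / (1 − 0.0676) = 0.1954 / 0.9324 ≈ 0.2096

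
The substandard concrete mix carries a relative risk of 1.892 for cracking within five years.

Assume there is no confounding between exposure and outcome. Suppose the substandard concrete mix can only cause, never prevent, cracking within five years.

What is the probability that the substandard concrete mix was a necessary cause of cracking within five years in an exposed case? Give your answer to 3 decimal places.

PN ≈ 0.471

Under exogeneity and monotonicity, PN = (RR − 1) / RR = 1 − 1/RR.
PN = (1.892 − 1) / 1.892 = 0.892 / 1.892 ≈ 0.4715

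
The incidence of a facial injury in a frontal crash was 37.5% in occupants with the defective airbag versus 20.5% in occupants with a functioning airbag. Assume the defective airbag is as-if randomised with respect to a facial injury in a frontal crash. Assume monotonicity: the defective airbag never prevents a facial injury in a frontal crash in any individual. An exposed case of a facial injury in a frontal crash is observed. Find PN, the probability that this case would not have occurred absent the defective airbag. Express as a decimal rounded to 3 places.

p₁ = 0.375, p₀ = 0.205.
Under exogeneity and monotonicity, PN = (p₁ − p₀) / p₁.
PN = (0.375 − 0.205) / 0.375 = 0.17 / 0.375 ≈ 0.4533

PN ≈ 0.453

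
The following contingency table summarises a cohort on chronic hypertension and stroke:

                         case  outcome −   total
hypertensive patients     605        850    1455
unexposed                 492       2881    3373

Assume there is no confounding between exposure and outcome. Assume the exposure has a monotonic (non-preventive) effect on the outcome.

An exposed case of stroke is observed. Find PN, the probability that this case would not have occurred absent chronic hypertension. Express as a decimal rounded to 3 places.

PN ≈ 0.649

p₁ = P(outcome | exposed) = 605/1455 = 0.41581
p₀ = P(outcome | unexposed) = 492/3373 = 0.14586
Under exogeneity and monotonicity, PN = (p₁ − p₀) / p₁.
PN = (0.41581 − 0.14586) / 0.41581 = 0.26994 / 0.41581 ≈ 0.6492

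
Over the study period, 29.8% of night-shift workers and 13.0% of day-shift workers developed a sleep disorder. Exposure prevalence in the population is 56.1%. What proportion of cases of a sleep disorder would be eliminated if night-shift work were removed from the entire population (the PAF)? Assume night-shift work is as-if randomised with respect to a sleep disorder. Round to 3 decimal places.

p₁ = 0.298, p₀ = 0.13.
Overall risk P(Y=1) = π·p₁ + (1−π)·p₀ = 0.561×0.298 + 0.439×0.13 = 0.22425.
Under exogeneity, PAF = [P(Y=1) − p₀] / P(Y=1).
PAF = (0.22425 − 0.13) / 0.22425 ≈ 0.4203

PAF ≈ 0.420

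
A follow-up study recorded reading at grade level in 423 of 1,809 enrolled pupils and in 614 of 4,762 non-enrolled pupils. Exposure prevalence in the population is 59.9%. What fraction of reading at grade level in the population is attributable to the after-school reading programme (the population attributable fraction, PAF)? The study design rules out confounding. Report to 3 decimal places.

p₁ = P(outcome | exposed) = 423/1809 = 0.23383
p₀ = P(outcome | unexposed) = 614/4762 = 0.12894
Overall risk P(Y=1) = π·p₁ + (1−π)·p₀ = 0.599×0.23383 + 0.401×0.12894 = 0.19177.
Under exogeneity, PAF = [P(Y=1) − p₀] / P(Y=1).
PAF = (0.19177 − 0.12894) / 0.19177 ≈ 0.3276

PAF ≈ 0.328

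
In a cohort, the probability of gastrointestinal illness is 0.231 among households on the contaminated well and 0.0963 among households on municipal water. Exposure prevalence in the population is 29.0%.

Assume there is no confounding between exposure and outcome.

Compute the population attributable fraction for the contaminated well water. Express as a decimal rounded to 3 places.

Let p₁ = 0.231, p₀ = 0.0963.
Overall risk P(Y=1) = π·p₁ + (1−π)·p₀ = 0.29×0.231 + 0.71×0.0963 = 0.13536.
Under exogeneity, PAF = [P(Y=1) − p₀] / P(Y=1).
PAF = (0.13536 − 0.0963) / 0.13536 ≈ 0.2886

PAF ≈ 0.289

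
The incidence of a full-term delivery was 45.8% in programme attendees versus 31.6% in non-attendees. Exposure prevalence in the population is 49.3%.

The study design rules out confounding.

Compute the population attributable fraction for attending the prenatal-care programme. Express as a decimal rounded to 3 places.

p₁ = 0.458, p₀ = 0.316.
Overall risk P(Y=1) = π·p₁ + (1−π)·p₀ = 0.493×0.458 + 0.507×0.316 = 0.38601.
Under exogeneity, PAF = [P(Y=1) − p₀] / P(Y=1).
PAF = (0.38601 − 0.316) / 0.38601 ≈ 0.1814

PAF ≈ 0.181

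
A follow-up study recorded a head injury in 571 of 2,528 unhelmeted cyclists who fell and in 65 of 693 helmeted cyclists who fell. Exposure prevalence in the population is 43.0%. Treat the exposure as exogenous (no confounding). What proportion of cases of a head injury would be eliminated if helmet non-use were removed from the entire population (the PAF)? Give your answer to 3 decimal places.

PAF ≈ 0.377

p₁ = P(outcome | exposed) = 571/2528 = 0.22587
p₀ = P(outcome | unexposed) = 65/693 = 0.093795
Overall risk P(Y=1) = π·p₁ + (1−π)·p₀ = 0.43×0.22587 + 0.57×0.093795 = 0.15059.
Under exogeneity, PAF = [P(Y=1) − p₀] / P(Y=1).
PAF = (0.15059 − 0.093795) / 0.15059 ≈ 0.3771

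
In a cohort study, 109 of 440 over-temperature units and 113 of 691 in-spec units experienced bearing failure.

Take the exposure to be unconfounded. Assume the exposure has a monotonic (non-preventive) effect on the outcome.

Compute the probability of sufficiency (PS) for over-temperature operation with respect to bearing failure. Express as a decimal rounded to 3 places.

PS ≈ 0.101

p₁ = P(outcome | exposed) = 109/440 = 0.24773
p₀ = P(outcome | unexposed) = 113/691 = 0.16353
Under exogeneity and monotonicity, PS = (p₁ − p₀) / (1 − p₀).
PS = (0.24773 − 0.16353) / (1 − 0.16353) = 0.084196 / 0.83647 ≈ 0.1007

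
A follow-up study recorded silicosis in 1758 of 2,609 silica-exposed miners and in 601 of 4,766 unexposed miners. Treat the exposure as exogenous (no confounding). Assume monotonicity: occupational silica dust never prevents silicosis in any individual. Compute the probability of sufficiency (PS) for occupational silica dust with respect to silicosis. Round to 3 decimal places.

p₁ = P(outcome | exposed) = 1758/2609 = 0.67382
p₀ = P(outcome | unexposed) = 601/4766 = 0.1261
Under exogeneity and monotonicity, PS = (p₁ − p₀) / (1 − p₀).
PS = (0.67382 − 0.1261) / (1 − 0.1261) = 0.54772 / 0.8739 ≈ 0.6268

PS ≈ 0.627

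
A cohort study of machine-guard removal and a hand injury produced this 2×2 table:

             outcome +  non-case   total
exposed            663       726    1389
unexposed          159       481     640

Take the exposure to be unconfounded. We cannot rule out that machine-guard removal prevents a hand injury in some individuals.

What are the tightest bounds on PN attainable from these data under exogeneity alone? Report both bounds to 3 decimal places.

p₁ = P(outcome | exposed) = 663/1389 = 0.47732
p₀ = P(outcome | unexposed) = 159/640 = 0.24844
Under exogeneity alone the bounds on PN are max{0,(p₁−p₀)/p₁} ≤ PN ≤ min{1,(1−p₀)/p₁}.
  lower = (p₁ − p₀)/p₁ = 0.22888 / 0.47732 ≈ 0.4795
  upper = min{1, (1 − p₀)/p₁} = 0.75156 / 0.47732 ≈ 1.5745 → capped at 1

0.480 ≤ PN ≤ 1.000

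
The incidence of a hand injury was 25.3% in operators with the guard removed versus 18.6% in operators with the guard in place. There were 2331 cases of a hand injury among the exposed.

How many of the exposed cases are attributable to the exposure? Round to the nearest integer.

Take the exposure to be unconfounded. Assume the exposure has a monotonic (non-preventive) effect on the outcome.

p₁ = 0.253, p₀ = 0.186.
PN = (p₁ − p₀)/p₁ = (0.253 − 0.186) / 0.253 ≈ 0.26482.
Attributable cases ≈ PN × (exposed cases) = 0.26482 × 2331 ≈ 617.30.

about 617 cases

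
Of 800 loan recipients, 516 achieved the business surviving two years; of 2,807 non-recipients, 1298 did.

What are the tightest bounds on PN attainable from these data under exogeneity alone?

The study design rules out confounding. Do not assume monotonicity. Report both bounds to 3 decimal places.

p₁ = P(outcome | exposed) = 516/800 = 0.645
p₀ = P(outcome | unexposed) = 1298/2807 = 0.46242
Under exogeneity alone the bounds on PN are max{0,(p₁−p₀)/p₁} ≤ PN ≤ min{1,(1−p₀)/p₁}.
  lower = (p₁ − p₀)/p₁ = 0.18258 / 0.645 ≈ 0.2831
  upper = min{1, (1 − p₀)/p₁} = 0.53758 / 0.645 ≈ 0.8335

0.283 ≤ PN ≤ 0.833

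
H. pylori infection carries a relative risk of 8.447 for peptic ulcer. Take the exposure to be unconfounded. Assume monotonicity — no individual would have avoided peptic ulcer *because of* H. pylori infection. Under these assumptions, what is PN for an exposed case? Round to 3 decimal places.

Under exogeneity and monotonicity, PN = (RR − 1) / RR = 1 − 1/RR.
PN = (8.447 − 1) / 8.447 = 7.447 / 8.447 ≈ 0.8816

PN ≈ 0.882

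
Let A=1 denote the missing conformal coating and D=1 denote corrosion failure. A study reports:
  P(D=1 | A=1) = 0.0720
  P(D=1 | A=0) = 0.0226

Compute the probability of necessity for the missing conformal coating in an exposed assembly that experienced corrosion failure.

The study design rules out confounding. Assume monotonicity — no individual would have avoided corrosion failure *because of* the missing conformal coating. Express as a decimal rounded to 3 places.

PN ≈ 0.686

Let p₁ = 0.072, p₀ = 0.0226.
Under exogeneity and monotonicity, PN = (p₁ − p₀) / p₁.
PN = (0.072 − 0.0226) / 0.072 = 0.0494 / 0.072 ≈ 0.6861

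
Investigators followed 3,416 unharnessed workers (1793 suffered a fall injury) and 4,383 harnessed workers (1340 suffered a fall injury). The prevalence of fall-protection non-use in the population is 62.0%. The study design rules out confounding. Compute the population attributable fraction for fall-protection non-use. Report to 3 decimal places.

PAF ≈ 0.308

p₁ = P(outcome | exposed) = 1793/3416 = 0.52488
p₀ = P(outcome | unexposed) = 1340/4383 = 0.30573
Overall risk P(Y=1) = π·p₁ + (1−π)·p₀ = 0.62×0.52488 + 0.38×0.30573 = 0.4416.
Under exogeneity, PAF = [P(Y=1) − p₀] / P(Y=1).
PAF = (0.4416 − 0.30573) / 0.4416 ≈ 0.3077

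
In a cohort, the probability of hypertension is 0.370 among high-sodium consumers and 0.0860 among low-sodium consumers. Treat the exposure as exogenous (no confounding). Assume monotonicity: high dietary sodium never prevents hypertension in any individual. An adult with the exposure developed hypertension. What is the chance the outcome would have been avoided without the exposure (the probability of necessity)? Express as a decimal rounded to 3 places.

Let p₁ = 0.37, p₀ = 0.086.
Under exogeneity and monotonicity, PN = (p₁ − p₀) / p₁.
PN = (0.37 − 0.086) / 0.37 = 0.284 / 0.37 ≈ 0.7676

PN ≈ 0.768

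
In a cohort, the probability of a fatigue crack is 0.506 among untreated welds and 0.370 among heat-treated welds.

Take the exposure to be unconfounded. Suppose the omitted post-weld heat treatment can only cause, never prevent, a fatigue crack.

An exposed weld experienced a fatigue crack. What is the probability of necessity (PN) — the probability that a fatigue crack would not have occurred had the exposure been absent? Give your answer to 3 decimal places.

Let p₁ = 0.506, p₀ = 0.37.
Under exogeneity and monotonicity, PN = (p₁ − p₀) / p₁.
PN = (0.506 − 0.37) / 0.506 = 0.136 / 0.506 ≈ 0.2688

PN ≈ 0.269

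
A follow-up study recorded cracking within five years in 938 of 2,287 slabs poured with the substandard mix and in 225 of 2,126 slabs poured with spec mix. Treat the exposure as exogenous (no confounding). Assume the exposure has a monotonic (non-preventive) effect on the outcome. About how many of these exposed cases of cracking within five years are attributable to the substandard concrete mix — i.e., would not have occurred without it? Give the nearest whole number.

p₁ = P(outcome | exposed) = 938/2287 = 0.41014
p₀ = P(outcome | unexposed) = 225/2126 = 0.10583
PN = (p₁ − p₀)/p₁ = (0.41014 − 0.10583) / 0.41014 ≈ 0.74196.
Attributable cases ≈ PN × (exposed cases) = 0.74196 × 938 ≈ 695.96.

about 696 cases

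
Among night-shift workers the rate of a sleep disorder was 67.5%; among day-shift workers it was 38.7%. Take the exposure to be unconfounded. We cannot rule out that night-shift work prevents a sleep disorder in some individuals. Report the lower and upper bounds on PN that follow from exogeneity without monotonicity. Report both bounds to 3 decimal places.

0.427 ≤ PN ≤ 0.908

p₁ = 0.675, p₀ = 0.387.
Under exogeneity alone the bounds on PN are max{0,(p₁−p₀)/p₁} ≤ PN ≤ min{1,(1−p₀)/p₁}.
  lower = (p₁ − p₀)/p₁ = 0.288 / 0.675 ≈ 0.4267
  upper = min{1, (1 − p₀)/p₁} = 0.613 / 0.675 ≈ 0.9081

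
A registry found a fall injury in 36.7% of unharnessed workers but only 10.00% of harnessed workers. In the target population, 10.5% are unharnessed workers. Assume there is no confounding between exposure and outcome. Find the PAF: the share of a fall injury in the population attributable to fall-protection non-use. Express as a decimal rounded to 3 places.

p₁ = 0.367, p₀ = 0.1.
Overall risk P(Y=1) = π·p₁ + (1−π)·p₀ = 0.105×0.367 + 0.895×0.1 = 0.12804.
Under exogeneity, PAF = [P(Y=1) − p₀] / P(Y=1).
PAF = (0.12804 − 0.1) / 0.12804 ≈ 0.2190

PAF ≈ 0.219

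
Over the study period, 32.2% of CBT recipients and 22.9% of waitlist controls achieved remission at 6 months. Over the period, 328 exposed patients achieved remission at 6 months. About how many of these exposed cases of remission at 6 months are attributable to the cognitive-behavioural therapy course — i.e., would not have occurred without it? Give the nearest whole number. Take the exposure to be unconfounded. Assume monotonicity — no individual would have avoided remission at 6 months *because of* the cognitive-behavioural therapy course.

p₁ = 0.322, p₀ = 0.229.
PN = (p₁ − p₀)/p₁ = (0.322 − 0.229) / 0.322 ≈ 0.28882.
Attributable cases ≈ PN × (exposed cases) = 0.28882 × 328 ≈ 94.73.

about 95 cases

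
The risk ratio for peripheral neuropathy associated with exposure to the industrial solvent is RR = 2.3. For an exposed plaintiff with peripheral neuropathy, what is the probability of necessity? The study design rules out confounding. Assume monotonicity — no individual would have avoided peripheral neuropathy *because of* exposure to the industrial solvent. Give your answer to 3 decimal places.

Under exogeneity and monotonicity, PN = (RR − 1) / RR = 1 − 1/RR.
PN = (2.3 − 1) / 2.3 = 1.3 / 2.3 ≈ 0.5652

PN ≈ 0.565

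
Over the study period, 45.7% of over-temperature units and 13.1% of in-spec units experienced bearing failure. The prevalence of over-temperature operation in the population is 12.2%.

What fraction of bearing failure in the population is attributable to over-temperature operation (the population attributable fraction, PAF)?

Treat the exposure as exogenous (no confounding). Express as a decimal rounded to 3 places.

PAF ≈ 0.233

p₁ = 0.457, p₀ = 0.131.
Overall risk P(Y=1) = π·p₁ + (1−π)·p₀ = 0.122×0.457 + 0.878×0.131 = 0.17077.
Under exogeneity, PAF = [P(Y=1) − p₀] / P(Y=1).
PAF = (0.17077 − 0.131) / 0.17077 ≈ 0.2329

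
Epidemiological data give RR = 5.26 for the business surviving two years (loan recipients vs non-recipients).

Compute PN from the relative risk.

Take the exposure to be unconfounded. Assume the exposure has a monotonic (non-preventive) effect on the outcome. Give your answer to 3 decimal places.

Under exogeneity and monotonicity, PN = (RR − 1) / RR = 1 − 1/RR.
PN = (5.26 − 1) / 5.26 = 4.26 / 5.26 ≈ 0.8099

PN ≈ 0.810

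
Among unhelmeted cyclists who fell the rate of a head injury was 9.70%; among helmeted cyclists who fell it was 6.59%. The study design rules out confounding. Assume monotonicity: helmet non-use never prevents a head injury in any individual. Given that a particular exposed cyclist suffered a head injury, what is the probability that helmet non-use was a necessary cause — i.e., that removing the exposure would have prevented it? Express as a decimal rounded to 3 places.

p₁ = 0.097, p₀ = 0.0659.
Under exogeneity and monotonicity, PN = (p₁ − p₀) / p₁.
PN = (0.097 − 0.0659) / 0.097 = 0.0311 / 0.097 ≈ 0.3206

PN ≈ 0.321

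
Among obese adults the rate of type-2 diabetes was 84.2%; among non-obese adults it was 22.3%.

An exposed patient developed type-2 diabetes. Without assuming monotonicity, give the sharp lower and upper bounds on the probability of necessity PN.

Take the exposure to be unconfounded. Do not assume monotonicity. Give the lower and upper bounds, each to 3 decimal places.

0.735 ≤ PN ≤ 0.923

p₁ = 0.842, p₀ = 0.223.
Under exogeneity alone the bounds on PN are max{0,(p₁−p₀)/p₁} ≤ PN ≤ min{1,(1−p₀)/p₁}.
  lower = (p₁ − p₀)/p₁ = 0.619 / 0.842 ≈ 0.7352
  upper = min{1, (1 − p₀)/p₁} = 0.777 / 0.842 ≈ 0.9228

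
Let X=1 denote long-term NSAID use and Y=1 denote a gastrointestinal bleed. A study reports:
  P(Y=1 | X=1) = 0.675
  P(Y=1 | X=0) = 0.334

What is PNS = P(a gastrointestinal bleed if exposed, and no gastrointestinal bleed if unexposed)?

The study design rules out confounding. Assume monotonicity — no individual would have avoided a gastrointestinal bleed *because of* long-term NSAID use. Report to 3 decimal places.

PNS ≈ 0.341

Let p₁ = 0.675, p₀ = 0.334.
Under exogeneity and monotonicity, PNS = p₁ − p₀.
PNS = 0.675 − 0.334 = 0.341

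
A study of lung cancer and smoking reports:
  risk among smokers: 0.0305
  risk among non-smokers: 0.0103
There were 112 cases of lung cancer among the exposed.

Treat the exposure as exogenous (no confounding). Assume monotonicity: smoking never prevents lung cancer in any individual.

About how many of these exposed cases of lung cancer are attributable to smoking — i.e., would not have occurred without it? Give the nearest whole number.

about 74 cases

Let p₁ = 0.0305, p₀ = 0.0103.
PN = (p₁ − p₀)/p₁ = (0.0305 − 0.0103) / 0.0305 ≈ 0.66230.
Attributable cases ≈ PN × (exposed cases) = 0.66230 × 112 ≈ 74.18.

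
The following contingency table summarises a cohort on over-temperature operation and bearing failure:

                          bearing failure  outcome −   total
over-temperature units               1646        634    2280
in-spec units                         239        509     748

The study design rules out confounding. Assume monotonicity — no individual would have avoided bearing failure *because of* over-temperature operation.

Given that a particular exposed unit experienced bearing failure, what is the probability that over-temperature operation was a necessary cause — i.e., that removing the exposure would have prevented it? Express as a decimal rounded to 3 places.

PN ≈ 0.557

p₁ = P(outcome | exposed) = 1646/2280 = 0.72193
p₀ = P(outcome | unexposed) = 239/748 = 0.31952
Under exogeneity and monotonicity, PN = (p₁ − p₀)/p₁.
PN = (0.72193 − 0.31952) / 0.72193 ≈ 0.5574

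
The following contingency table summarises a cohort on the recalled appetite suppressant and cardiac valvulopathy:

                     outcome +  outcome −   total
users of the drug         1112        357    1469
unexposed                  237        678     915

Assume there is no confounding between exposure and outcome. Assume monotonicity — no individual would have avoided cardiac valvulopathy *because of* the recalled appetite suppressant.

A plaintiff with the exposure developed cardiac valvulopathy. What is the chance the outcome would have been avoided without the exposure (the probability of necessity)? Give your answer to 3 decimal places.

p₁ = P(outcome | exposed) = 1112/1469 = 0.75698
p₀ = P(outcome | unexposed) = 237/915 = 0.25902
Under exogeneity and monotonicity, PN = (p₁ − p₀) / p₁.
PN = (0.75698 − 0.25902) / 0.75698 = 0.49796 / 0.75698 ≈ 0.6578

PN ≈ 0.658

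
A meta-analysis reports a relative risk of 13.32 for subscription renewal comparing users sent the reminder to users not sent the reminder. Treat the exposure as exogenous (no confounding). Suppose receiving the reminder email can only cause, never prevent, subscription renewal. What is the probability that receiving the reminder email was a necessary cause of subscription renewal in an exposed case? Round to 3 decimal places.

PN ≈ 0.925

Under exogeneity and monotonicity, PN = (RR − 1) / RR = 1 − 1/RR.
PN = (13.32 − 1) / 13.32 = 12.32 / 13.32 ≈ 0.9249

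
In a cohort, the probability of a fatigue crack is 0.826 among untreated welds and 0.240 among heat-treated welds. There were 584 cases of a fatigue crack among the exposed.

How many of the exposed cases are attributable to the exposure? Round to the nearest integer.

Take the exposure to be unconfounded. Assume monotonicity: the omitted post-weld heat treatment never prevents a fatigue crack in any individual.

Let p₁ = 0.826, p₀ = 0.24.
PN = (p₁ − p₀)/p₁ = (0.826 − 0.24) / 0.826 ≈ 0.70944.
Attributable cases ≈ PN × (exposed cases) = 0.70944 × 584 ≈ 414.31.

about 414 cases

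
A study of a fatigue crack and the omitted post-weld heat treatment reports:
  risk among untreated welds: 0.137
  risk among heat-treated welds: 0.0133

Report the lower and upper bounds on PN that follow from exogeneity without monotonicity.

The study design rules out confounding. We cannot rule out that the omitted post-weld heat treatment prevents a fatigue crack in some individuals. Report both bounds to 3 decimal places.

0.903 ≤ PN ≤ 1.000

Let p₁ = 0.137, p₀ = 0.0133.
Under exogeneity alone the bounds on PN are max{0,(p₁−p₀)/p₁} ≤ PN ≤ min{1,(1−p₀)/p₁}.
  lower = (p₁ − p₀)/p₁ = 0.1237 / 0.137 ≈ 0.9029
  upper = min{1, (1 − p₀)/p₁} = 0.9867 / 0.137 ≈ 7.2022 → capped at 1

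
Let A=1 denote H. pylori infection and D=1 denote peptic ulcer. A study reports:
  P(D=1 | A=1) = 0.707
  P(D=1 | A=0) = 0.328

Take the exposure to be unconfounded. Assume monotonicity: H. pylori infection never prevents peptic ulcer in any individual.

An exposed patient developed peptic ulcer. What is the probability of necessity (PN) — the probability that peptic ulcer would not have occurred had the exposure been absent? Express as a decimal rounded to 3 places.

PN ≈ 0.536

Let p₁ = 0.707, p₀ = 0.328.
Under exogeneity and monotonicity, PN = (p₁ − p₀) / p₁.
PN = (0.707 − 0.328) / 0.707 = 0.379 / 0.707 ≈ 0.5361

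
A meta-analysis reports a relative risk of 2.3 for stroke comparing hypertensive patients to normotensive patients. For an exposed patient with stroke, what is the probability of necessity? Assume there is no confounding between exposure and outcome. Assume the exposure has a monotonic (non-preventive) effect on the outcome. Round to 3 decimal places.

PN ≈ 0.565

Under exogeneity and monotonicity, PN = (RR − 1) / RR = 1 − 1/RR.
PN = (2.3 − 1) / 2.3 = 1.3 / 2.3 ≈ 0.5652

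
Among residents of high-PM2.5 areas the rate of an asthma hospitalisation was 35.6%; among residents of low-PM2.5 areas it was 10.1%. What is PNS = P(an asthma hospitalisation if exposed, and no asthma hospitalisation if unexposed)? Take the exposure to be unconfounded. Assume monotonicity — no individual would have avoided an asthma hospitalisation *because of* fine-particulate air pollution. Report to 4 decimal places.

PNS ≈ 0.2550

p₁ = 0.356, p₀ = 0.101.
Under exogeneity and monotonicity, PNS = p₁ − p₀.
PNS = 0.356 − 0.101 = 0.255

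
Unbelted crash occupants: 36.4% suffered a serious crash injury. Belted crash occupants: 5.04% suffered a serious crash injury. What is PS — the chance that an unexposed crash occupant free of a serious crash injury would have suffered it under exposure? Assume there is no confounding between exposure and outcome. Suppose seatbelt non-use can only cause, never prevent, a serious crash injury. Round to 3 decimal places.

PS ≈ 0.330

p₁ = 0.364, p₀ = 0.0504.
Under exogeneity and monotonicity, PS = (p₁ − p₀) / (1 − p₀).
PS = (0.364 − 0.0504) / (1 − 0.0504) = 0.3136 / 0.9496 ≈ 0.3302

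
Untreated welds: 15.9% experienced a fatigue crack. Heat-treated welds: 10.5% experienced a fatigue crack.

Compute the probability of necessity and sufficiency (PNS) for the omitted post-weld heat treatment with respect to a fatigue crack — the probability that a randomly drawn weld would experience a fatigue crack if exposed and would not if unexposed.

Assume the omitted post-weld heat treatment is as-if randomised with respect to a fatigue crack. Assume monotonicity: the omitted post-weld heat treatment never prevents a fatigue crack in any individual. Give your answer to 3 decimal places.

PNS ≈ 0.054

p₁ = 0.159, p₀ = 0.105.
Under exogeneity and monotonicity, PNS = p₁ − p₀.
PNS = 0.159 − 0.105 = 0.054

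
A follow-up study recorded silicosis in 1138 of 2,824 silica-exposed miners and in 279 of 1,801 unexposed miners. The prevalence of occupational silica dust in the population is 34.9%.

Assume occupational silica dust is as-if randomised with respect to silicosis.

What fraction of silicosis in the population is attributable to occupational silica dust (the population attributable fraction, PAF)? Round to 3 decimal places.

p₁ = P(outcome | exposed) = 1138/2824 = 0.40297
p₀ = P(outcome | unexposed) = 279/1801 = 0.15491
Overall risk P(Y=1) = π·p₁ + (1−π)·p₀ = 0.349×0.40297 + 0.651×0.15491 = 0.24149.
Under exogeneity, PAF = [P(Y=1) − p₀] / P(Y=1).
PAF = (0.24149 − 0.15491) / 0.24149 ≈ 0.3585

PAF ≈ 0.359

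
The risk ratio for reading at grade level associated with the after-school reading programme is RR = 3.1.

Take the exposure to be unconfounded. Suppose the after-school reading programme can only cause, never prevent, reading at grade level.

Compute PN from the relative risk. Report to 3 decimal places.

Under exogeneity and monotonicity, PN = (RR − 1) / RR = 1 − 1/RR.
PN = (3.1 − 1) / 3.1 = 2.1 / 3.1 ≈ 0.6774

PN ≈ 0.677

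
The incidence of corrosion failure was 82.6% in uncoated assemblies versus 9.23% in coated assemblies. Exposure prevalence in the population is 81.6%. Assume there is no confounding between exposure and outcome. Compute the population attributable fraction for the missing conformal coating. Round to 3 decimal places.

PAF ≈ 0.866

p₁ = 0.826, p₀ = 0.0923.
Overall risk P(Y=1) = π·p₁ + (1−π)·p₀ = 0.816×0.826 + 0.184×0.0923 = 0.691.
Under exogeneity, PAF = [P(Y=1) − p₀] / P(Y=1).
PAF = (0.691 − 0.0923) / 0.691 ≈ 0.8664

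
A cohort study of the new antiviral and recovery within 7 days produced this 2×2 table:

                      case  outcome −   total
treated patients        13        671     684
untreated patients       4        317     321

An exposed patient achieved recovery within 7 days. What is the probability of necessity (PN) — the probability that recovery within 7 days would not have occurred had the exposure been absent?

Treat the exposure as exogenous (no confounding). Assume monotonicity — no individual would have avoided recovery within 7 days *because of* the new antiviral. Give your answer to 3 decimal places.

p₁ = P(outcome | exposed) = 13/684 = 0.019006
p₀ = P(outcome | unexposed) = 4/321 = 0.012461
Under exogeneity and monotonicity, PN = (p₁ − p₀) / p₁.
PN = (0.019006 − 0.012461) / 0.019006 = 0.0065448 / 0.019006 ≈ 0.3444

PN ≈ 0.344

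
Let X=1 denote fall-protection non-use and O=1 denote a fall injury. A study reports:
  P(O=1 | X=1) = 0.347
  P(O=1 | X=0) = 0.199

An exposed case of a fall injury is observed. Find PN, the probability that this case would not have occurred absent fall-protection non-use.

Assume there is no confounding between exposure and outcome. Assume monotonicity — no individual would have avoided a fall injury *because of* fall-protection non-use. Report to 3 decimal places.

Let p₁ = 0.347, p₀ = 0.199.
Under exogeneity and monotonicity, PN = (p₁ − p₀) / p₁.
PN = (0.347 − 0.199) / 0.347 = 0.148 / 0.347 ≈ 0.4265

PN ≈ 0.427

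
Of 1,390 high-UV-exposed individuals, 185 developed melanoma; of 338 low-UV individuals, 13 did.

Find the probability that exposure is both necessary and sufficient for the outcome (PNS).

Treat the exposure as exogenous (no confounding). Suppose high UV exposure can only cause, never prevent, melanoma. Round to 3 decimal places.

p₁ = P(outcome | exposed) = 185/1390 = 0.13309
p₀ = P(outcome | unexposed) = 13/338 = 0.038462
Under exogeneity and monotonicity, PNS = p₁ − p₀.
PNS = 0.13309 − 0.038462 = 0.094632

PNS ≈ 0.095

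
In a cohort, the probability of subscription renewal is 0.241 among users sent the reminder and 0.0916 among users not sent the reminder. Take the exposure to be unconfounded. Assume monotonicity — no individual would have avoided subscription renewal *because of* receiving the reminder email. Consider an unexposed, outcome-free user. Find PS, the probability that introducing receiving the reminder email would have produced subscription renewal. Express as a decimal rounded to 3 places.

PS ≈ 0.164

Let p₁ = 0.241, p₀ = 0.0916.
Under exogeneity and monotonicity, PS = (p₁ − p₀) / (1 − p₀).
PS = (0.241 − 0.0916) / (1 − 0.0916) = 0.1494 / 0.9084 ≈ 0.1645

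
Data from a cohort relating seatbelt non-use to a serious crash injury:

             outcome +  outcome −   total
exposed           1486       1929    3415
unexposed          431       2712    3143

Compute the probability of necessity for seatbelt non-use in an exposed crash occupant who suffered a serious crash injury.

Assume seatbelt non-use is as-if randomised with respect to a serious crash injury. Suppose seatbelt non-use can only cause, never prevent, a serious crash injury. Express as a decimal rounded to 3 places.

PN ≈ 0.685

p₁ = P(outcome | exposed) = 1486/3415 = 0.43514
p₀ = P(outcome | unexposed) = 431/3143 = 0.13713
Under exogeneity and monotonicity, PN = (p₁ − p₀) / p₁.
PN = (0.43514 − 0.13713) / 0.43514 = 0.29801 / 0.43514 ≈ 0.6849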